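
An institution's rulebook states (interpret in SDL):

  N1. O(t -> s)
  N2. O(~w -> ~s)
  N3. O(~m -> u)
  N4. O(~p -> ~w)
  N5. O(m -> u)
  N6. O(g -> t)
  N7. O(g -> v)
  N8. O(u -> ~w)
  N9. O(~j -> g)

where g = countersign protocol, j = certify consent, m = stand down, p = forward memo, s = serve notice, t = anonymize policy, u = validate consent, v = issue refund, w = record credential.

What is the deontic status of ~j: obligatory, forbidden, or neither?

By case analysis on ~m: premise 3 gives O(~m -> u) and premise 5 gives O(m -> u), so O(u) either way.
Applying K to premise 8 (O(u -> ~w)) and O(u) yields O(~w).
With premise 2, O(~w -> ~s), the K-axiom yields O(~s).
Premise 1 is O(t -> s); contrapositively O(~s -> ~t). Since O(~s) holds, K gives O(~t).
The contrapositive of premise 6 (O(g -> t)) is O(~t -> ~g), and O(~t) is already established, so O(~g).
The contrapositive of premise 9 (O(~j -> g)) is O(~g -> j), and O(~g) is already established, so O(j).
Premises 4, 7 do not contribute to this derivation.
Thus O(j), which is F(~j): ~j is forbidden.

Forbidden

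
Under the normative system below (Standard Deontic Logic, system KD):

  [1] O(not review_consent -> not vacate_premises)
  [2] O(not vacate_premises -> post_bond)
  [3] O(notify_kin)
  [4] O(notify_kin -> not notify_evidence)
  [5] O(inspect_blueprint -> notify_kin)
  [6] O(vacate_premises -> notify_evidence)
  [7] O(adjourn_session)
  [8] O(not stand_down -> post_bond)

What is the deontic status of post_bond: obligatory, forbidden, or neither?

Obligatory

From premise 3 we have O(notify_kin).
Applying K to premise 4 (O(notify_kin -> not notify_evidence)) and O(notify_kin) yields O(not notify_evidence).
Premise 6 is O(vacate_premises -> notify_evidence); contrapositively O(not notify_evidence -> not vacate_premises). Since O(not notify_evidence) holds, K gives O(not vacate_premises).
With premise 2, O(not vacate_premises -> post_bond), the K-axiom yields O(post_bond).
Premises 1, 5, 7, 8 do not contribute to this derivation.
Hence post_bond is obligatory.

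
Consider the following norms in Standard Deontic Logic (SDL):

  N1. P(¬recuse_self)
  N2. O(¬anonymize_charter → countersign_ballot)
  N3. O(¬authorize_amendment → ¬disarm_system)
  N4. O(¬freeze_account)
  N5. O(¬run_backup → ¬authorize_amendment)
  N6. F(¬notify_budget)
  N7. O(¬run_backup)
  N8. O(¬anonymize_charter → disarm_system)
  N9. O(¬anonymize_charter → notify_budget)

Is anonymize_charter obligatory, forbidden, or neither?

From premise 7 we have O(¬run_backup).
Premise 5 is O(¬run_backup → ¬authorize_amendment); since O(¬run_backup), deontic closure gives O(¬authorize_amendment).
With premise 3, O(¬authorize_amendment → ¬disarm_system), the K-axiom yields O(¬disarm_system).
Premise 8 is O(¬anonymize_charter → disarm_system); contrapositively O(¬disarm_system → anonymize_charter). Since O(¬disarm_system) holds, K gives O(anonymize_charter).
Premises 1, 2, 4, 6, 9 do not contribute to this derivation.
Hence anonymize_charter is obligatory.

Obligatory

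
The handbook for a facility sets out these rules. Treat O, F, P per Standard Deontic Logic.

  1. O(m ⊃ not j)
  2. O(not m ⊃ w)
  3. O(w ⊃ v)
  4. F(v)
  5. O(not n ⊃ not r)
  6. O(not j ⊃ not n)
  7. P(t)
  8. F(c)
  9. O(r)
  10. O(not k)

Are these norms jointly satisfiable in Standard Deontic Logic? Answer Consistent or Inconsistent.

Inconsistent

Premise 9 states O(r) outright.
Premise 5 is O(not n ⊃ not r); contrapositively O(r ⊃ n). Since O(r) holds, K gives O(n).
Premise 6, O(not j ⊃ not n), contraposes to O(n ⊃ j); with O(n) we get O(j).
Premise 1 is O(m ⊃ not j); contrapositively O(j ⊃ not m). Since O(j) holds, K gives O(not m).
Applying K to premise 2 (O(not m ⊃ w)) and O(not m) yields O(w).
Applying K to premise 3 (O(w ⊃ v)) and O(w) yields O(v).
But premise 4, F(v), means O(not v).
We now have both O(v) and O(not v) — v is simultaneously obligatory and forbidden, violating the D-axiom.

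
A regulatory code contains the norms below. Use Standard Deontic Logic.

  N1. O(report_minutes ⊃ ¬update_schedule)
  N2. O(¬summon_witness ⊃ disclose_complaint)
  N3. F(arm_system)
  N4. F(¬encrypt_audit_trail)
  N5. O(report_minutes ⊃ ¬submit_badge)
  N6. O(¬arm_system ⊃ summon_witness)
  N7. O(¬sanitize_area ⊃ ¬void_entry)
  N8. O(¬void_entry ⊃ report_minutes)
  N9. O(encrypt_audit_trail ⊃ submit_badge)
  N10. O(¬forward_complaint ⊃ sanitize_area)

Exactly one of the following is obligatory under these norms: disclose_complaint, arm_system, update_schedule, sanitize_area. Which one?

Premise 4 is F(¬encrypt_audit_trail), i.e. O(encrypt_audit_trail).
Applying K to premise 9 (O(encrypt_audit_trail ⊃ submit_badge)) and O(encrypt_audit_trail) yields O(submit_badge).
The contrapositive of premise 5 (O(report_minutes ⊃ ¬submit_badge)) is O(submit_badge ⊃ ¬report_minutes), and O(submit_badge) is already established, so O(¬report_minutes).
Premise 8 is O(¬void_entry ⊃ report_minutes); contrapositively O(¬report_minutes ⊃ void_entry). Since O(¬report_minutes) holds, K gives O(void_entry).
Premise 7, O(¬sanitize_area ⊃ ¬void_entry), contraposes to O(void_entry ⊃ sanitize_area); with O(void_entry) we get O(sanitize_area).
So O(sanitize_area) holds — sanitize_area is obligatory. None of the other listed options is made obligatory by any chain of premises.

sanitize_area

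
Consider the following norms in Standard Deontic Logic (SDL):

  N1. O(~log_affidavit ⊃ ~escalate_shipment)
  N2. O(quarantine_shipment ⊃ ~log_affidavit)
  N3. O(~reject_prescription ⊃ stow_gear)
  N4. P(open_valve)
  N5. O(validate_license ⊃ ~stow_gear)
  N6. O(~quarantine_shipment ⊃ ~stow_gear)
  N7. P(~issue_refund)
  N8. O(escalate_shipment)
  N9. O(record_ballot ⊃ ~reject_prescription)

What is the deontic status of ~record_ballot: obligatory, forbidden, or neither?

Premise 8 states O(escalate_shipment) outright.
Premise 1 is O(~log_affidavit ⊃ ~escalate_shipment); contrapositively O(escalate_shipment ⊃ log_affidavit). Since O(escalate_shipment) holds, K gives O(log_affidavit).
Premise 2 is O(quarantine_shipment ⊃ ~log_affidavit); contrapositively O(log_affidavit ⊃ ~quarantine_shipment). Since O(log_affidavit) holds, K gives O(~quarantine_shipment).
Applying K to premise 6 (O(~quarantine_shipment ⊃ ~stow_gear)) and O(~quarantine_shipment) yields O(~stow_gear).
The contrapositive of premise 3 (O(~reject_prescription ⊃ stow_gear)) is O(~stow_gear ⊃ reject_prescription), and O(~stow_gear) is already established, so O(reject_prescription).
Premise 9 is O(record_ballot ⊃ ~reject_prescription); contrapositively O(reject_prescription ⊃ ~record_ballot). Since O(reject_prescription) holds, K gives O(~record_ballot).
Premises 4, 5, 7 do not contribute to this derivation.
Hence ~record_ballot is obligatory.

Obligatory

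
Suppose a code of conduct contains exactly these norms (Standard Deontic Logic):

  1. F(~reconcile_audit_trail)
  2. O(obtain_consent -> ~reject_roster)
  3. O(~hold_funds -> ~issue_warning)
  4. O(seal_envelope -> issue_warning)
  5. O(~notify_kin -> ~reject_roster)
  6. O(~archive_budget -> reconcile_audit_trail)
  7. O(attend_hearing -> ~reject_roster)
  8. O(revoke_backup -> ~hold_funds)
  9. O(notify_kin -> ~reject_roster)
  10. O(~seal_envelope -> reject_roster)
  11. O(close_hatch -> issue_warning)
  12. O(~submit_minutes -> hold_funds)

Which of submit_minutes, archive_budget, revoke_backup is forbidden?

Premises 9 and 5 are O(notify_kin -> ~reject_roster) and O(~notify_kin -> ~reject_roster); every ideal world satisfies notify_kin or ~notify_kin, so in either case ~reject_roster holds — hence O(~reject_roster).
Premise 10 is O(~seal_envelope -> reject_roster); contrapositively O(~reject_roster -> seal_envelope). Since O(~reject_roster) holds, K gives O(seal_envelope).
From O(seal_envelope) and premise 4, O(seal_envelope -> issue_warning), we obtain O(issue_warning).
Premise 3, O(~hold_funds -> ~issue_warning), contraposes to O(issue_warning -> hold_funds); with O(issue_warning) we get O(hold_funds).
Premise 8 is O(revoke_backup -> ~hold_funds); contrapositively O(hold_funds -> ~revoke_backup). Since O(hold_funds) holds, K gives O(~revoke_backup).
So O(~revoke_backup) holds, i.e. revoke_backup is forbidden. None of the other listed options is forbidden under the premises.

revoke_backup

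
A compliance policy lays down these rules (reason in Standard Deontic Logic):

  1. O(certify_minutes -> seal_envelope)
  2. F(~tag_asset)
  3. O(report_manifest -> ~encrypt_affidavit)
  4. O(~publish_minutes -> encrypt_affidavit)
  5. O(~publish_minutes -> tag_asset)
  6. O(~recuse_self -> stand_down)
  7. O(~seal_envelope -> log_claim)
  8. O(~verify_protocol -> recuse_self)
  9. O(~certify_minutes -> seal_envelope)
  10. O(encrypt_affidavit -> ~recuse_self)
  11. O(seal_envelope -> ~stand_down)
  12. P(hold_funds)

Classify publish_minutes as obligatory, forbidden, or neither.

Premises 9 and 1 cover both cases: O(~certify_minutes -> seal_envelope) and O(certify_minutes -> seal_envelope). Since ~certify_minutes ∨ certify_minutes is a tautology, O(seal_envelope) follows.
From O(seal_envelope) and premise 11, O(seal_envelope -> ~stand_down), we obtain O(~stand_down).
The contrapositive of premise 6 (O(~recuse_self -> stand_down)) is O(~stand_down -> recuse_self), and O(~stand_down) is already established, so O(recuse_self).
Premise 10 is O(encrypt_affidavit -> ~recuse_self); contrapositively O(recuse_self -> ~encrypt_affidavit). Since O(recuse_self) holds, K gives O(~encrypt_affidavit).
Premise 4, O(~publish_minutes -> encrypt_affidavit), contraposes to O(~encrypt_affidavit -> publish_minutes); with O(~encrypt_affidavit) we get O(publish_minutes).
Premises 2, 3, 5, 7, 8, 12 do not contribute to this derivation.
Hence publish_minutes is obligatory.

Obligatory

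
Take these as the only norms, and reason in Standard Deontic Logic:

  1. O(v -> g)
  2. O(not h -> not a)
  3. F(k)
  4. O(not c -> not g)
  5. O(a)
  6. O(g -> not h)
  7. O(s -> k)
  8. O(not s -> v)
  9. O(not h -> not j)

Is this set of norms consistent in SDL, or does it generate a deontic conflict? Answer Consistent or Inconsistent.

Inconsistent

Premise 5 gives O(a).
Premise 2 is O(not h -> not a); contrapositively O(a -> h). Since O(a) holds, K gives O(h).
Premise 6 is O(g -> not h); contrapositively O(h -> not g). Since O(h) holds, K gives O(not g).
Premise 1, O(v -> g), contraposes to O(not g -> not v); with O(not g) we get O(not v).
The contrapositive of premise 8 (O(not s -> v)) is O(not v -> s), and O(not v) is already established, so O(s).
Applying K to premise 7 (O(s -> k)) and O(s) yields O(k).
But premise 3, F(k), means O(not k).
We now have both O(k) and O(not k) — k is simultaneously obligatory and forbidden, violating the D-axiom.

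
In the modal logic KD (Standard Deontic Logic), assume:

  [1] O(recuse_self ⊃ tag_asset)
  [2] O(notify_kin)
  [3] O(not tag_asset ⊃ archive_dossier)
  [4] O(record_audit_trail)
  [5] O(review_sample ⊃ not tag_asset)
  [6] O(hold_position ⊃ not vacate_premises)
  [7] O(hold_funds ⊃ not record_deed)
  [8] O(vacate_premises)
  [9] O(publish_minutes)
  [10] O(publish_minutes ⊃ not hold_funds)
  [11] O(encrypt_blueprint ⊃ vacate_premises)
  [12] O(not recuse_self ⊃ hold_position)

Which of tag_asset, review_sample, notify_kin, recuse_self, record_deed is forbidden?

review_sample

Premise 8 gives O(vacate_premises).
The contrapositive of premise 6 (O(hold_position ⊃ not vacate_premises)) is O(vacate_premises ⊃ not hold_position), and O(vacate_premises) is already established, so O(not hold_position).
Premise 12 is O(not recuse_self ⊃ hold_position); contrapositively O(not hold_position ⊃ recuse_self). Since O(not hold_position) holds, K gives O(recuse_self).
With premise 1, O(recuse_self ⊃ tag_asset), the K-axiom yields O(tag_asset).
Premise 5 is O(review_sample ⊃ not tag_asset); contrapositively O(tag_asset ⊃ not review_sample). Since O(tag_asset) holds, K gives O(not review_sample).
So O(not review_sample) holds, i.e. review_sample is forbidden. None of the other listed options is forbidden under the premises.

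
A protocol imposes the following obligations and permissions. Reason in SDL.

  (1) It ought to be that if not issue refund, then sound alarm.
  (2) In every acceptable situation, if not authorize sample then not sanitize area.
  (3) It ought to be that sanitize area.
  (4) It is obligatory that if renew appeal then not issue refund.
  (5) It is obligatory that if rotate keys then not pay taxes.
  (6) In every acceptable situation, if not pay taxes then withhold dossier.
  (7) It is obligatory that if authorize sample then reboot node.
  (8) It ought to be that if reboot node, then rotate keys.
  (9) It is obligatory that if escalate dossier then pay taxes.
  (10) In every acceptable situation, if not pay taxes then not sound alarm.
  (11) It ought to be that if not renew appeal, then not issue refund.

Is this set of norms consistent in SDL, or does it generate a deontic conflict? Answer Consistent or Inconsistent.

Premises 11 and 4 are O(¬renew_appeal → ¬issue_refund) and O(renew_appeal → ¬issue_refund); every ideal world satisfies ¬renew_appeal or renew_appeal, so in either case ¬issue_refund holds — hence O(¬issue_refund).
From O(¬issue_refund) and premise 1, O(¬issue_refund → sound_alarm), we obtain O(sound_alarm).
Premise 10, O(¬pay_taxes → ¬sound_alarm), contraposes to O(sound_alarm → pay_taxes); with O(sound_alarm) we get O(pay_taxes).
The contrapositive of premise 5 (O(rotate_keys → ¬pay_taxes)) is O(pay_taxes → ¬rotate_keys), and O(pay_taxes) is already established, so O(¬rotate_keys).
The contrapositive of premise 8 (O(reboot_node → rotate_keys)) is O(¬rotate_keys → ¬reboot_node), and O(¬rotate_keys) is already established, so O(¬reboot_node).
The contrapositive of premise 7 (O(authorize_sample → reboot_node)) is O(¬reboot_node → ¬authorize_sample), and O(¬reboot_node) is already established, so O(¬authorize_sample).
With premise 2, O(¬authorize_sample → ¬sanitize_area), the K-axiom yields O(¬sanitize_area).
But premise 3 directly asserts O(sanitize_area).
We now have both O(¬sanitize_area) and O(sanitize_area) — sanitize_area is simultaneously obligatory and forbidden, violating the D-axiom.

Inconsistent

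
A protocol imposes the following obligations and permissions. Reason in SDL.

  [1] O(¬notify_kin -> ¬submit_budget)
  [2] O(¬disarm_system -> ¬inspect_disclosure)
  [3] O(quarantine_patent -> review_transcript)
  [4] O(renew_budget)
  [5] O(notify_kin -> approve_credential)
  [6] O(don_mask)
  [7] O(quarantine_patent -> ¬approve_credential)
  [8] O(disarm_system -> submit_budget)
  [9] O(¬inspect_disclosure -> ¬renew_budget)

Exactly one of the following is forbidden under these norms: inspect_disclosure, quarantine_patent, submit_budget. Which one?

quarantine_patent

From premise 4 we have O(renew_budget).
The contrapositive of premise 9 (O(¬inspect_disclosure -> ¬renew_budget)) is O(renew_budget -> inspect_disclosure), and O(renew_budget) is already established, so O(inspect_disclosure).
The contrapositive of premise 2 (O(¬disarm_system -> ¬inspect_disclosure)) is O(inspect_disclosure -> disarm_system), and O(inspect_disclosure) is already established, so O(disarm_system).
From O(disarm_system) and premise 8, O(disarm_system -> submit_budget), we obtain O(submit_budget).
Premise 1 is O(¬notify_kin -> ¬submit_budget); contrapositively O(submit_budget -> notify_kin). Since O(submit_budget) holds, K gives O(notify_kin).
With premise 5, O(notify_kin -> approve_credential), the K-axiom yields O(approve_credential).
Premise 7 is O(quarantine_patent -> ¬approve_credential); contrapositively O(approve_credential -> ¬quarantine_patent). Since O(approve_credential) holds, K gives O(¬quarantine_patent).
So O(¬quarantine_patent) holds, i.e. quarantine_patent is forbidden. None of the other listed options is forbidden under the premises.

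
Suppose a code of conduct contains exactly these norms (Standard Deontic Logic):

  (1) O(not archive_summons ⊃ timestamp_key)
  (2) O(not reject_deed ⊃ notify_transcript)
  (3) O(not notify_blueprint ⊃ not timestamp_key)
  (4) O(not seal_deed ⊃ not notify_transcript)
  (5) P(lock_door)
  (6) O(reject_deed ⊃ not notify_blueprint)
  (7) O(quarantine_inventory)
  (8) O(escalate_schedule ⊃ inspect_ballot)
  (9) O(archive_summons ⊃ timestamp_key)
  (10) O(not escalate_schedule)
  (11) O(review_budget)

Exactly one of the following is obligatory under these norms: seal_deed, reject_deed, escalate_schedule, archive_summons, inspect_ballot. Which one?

By case analysis on archive_summons: premise 9 gives O(archive_summons ⊃ timestamp_key) and premise 1 gives O(not archive_summons ⊃ timestamp_key), so O(timestamp_key) either way.
Premise 3, O(not notify_blueprint ⊃ not timestamp_key), contraposes to O(timestamp_key ⊃ notify_blueprint); with O(timestamp_key) we get O(notify_blueprint).
The contrapositive of premise 6 (O(reject_deed ⊃ not notify_blueprint)) is O(notify_blueprint ⊃ not reject_deed), and O(notify_blueprint) is already established, so O(not reject_deed).
Applying K to premise 2 (O(not reject_deed ⊃ notify_transcript)) and O(not reject_deed) yields O(notify_transcript).
Premise 4 is O(not seal_deed ⊃ not notify_transcript); contrapositively O(notify_transcript ⊃ seal_deed). Since O(notify_transcript) holds, K gives O(seal_deed).
So O(seal_deed) holds — seal_deed is obligatory. None of the other listed options is made obligatory by any chain of premises.

seal_deed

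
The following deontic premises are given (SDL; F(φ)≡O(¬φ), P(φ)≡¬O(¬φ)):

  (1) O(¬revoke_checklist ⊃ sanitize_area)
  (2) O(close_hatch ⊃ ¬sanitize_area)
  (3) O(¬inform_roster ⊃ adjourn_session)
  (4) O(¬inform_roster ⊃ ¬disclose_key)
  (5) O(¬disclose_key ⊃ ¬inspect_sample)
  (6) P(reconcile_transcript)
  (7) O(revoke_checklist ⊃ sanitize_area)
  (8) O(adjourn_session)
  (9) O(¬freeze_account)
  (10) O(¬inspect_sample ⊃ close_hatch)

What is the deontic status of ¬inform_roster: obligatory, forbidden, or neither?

Forbidden

By case analysis on revoke_checklist: premise 7 gives O(revoke_checklist ⊃ sanitize_area) and premise 1 gives O(¬revoke_checklist ⊃ sanitize_area), so O(sanitize_area) either way.
Premise 2, O(close_hatch ⊃ ¬sanitize_area), contraposes to O(sanitize_area ⊃ ¬close_hatch); with O(sanitize_area) we get O(¬close_hatch).
Premise 10, O(¬inspect_sample ⊃ close_hatch), contraposes to O(¬close_hatch ⊃ inspect_sample); with O(¬close_hatch) we get O(inspect_sample).
Premise 5, O(¬disclose_key ⊃ ¬inspect_sample), contraposes to O(inspect_sample ⊃ disclose_key); with O(inspect_sample) we get O(disclose_key).
Premise 4, O(¬inform_roster ⊃ ¬disclose_key), contraposes to O(disclose_key ⊃ inform_roster); with O(disclose_key) we get O(inform_roster).
Premises 3, 6, 8, 9 do not contribute to this derivation.
Thus O(inform_roster), which is F(¬inform_roster): ¬inform_roster is forbidden.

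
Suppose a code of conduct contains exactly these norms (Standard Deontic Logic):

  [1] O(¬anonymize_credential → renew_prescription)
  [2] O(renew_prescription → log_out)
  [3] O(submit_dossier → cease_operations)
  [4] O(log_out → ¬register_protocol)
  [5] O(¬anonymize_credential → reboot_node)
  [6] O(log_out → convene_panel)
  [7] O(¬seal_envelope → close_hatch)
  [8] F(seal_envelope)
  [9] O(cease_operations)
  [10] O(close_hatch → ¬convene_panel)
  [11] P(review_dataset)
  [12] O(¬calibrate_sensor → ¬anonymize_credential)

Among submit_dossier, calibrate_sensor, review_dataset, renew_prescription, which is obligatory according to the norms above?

F(seal_envelope) at premise 8 means O(¬seal_envelope).
With premise 7, O(¬seal_envelope → close_hatch), the K-axiom yields O(close_hatch).
Applying K to premise 10 (O(close_hatch → ¬convene_panel)) and O(close_hatch) yields O(¬convene_panel).
The contrapositive of premise 6 (O(log_out → convene_panel)) is O(¬convene_panel → ¬log_out), and O(¬convene_panel) is already established, so O(¬log_out).
Premise 2 is O(renew_prescription → log_out); contrapositively O(¬log_out → ¬renew_prescription). Since O(¬log_out) holds, K gives O(¬renew_prescription).
The contrapositive of premise 1 (O(¬anonymize_credential → renew_prescription)) is O(¬renew_prescription → anonymize_credential), and O(¬renew_prescription) is already established, so O(anonymize_credential).
The contrapositive of premise 12 (O(¬calibrate_sensor → ¬anonymize_credential)) is O(anonymize_credential → calibrate_sensor), and O(anonymize_credential) is already established, so O(calibrate_sensor).
So O(calibrate_sensor) holds — calibrate_sensor is obligatory. None of the other listed options is made obligatory by any chain of premises.

calibrate_sensor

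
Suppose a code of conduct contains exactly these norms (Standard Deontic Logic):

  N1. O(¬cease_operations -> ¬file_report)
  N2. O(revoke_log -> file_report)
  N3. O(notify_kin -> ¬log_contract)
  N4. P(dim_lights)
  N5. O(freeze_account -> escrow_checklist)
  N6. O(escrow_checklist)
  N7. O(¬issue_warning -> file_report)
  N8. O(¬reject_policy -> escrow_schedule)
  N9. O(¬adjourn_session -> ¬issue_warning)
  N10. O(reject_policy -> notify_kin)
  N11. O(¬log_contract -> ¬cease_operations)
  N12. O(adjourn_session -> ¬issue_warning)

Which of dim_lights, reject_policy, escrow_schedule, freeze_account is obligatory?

Premises 9 and 12 cover both cases: O(¬adjourn_session -> ¬issue_warning) and O(adjourn_session -> ¬issue_warning). Since ¬adjourn_session ∨ adjourn_session is a tautology, O(¬issue_warning) follows.
From O(¬issue_warning) and premise 7, O(¬issue_warning -> file_report), we obtain O(file_report).
Premise 1, O(¬cease_operations -> ¬file_report), contraposes to O(file_report -> cease_operations); with O(file_report) we get O(cease_operations).
Premise 11 is O(¬log_contract -> ¬cease_operations); contrapositively O(cease_operations -> log_contract). Since O(cease_operations) holds, K gives O(log_contract).
Premise 3 is O(notify_kin -> ¬log_contract); contrapositively O(log_contract -> ¬notify_kin). Since O(log_contract) holds, K gives O(¬notify_kin).
The contrapositive of premise 10 (O(reject_policy -> notify_kin)) is O(¬notify_kin -> ¬reject_policy), and O(¬notify_kin) is already established, so O(¬reject_policy).
Applying K to premise 8 (O(¬reject_policy -> escrow_schedule)) and O(¬reject_policy) yields O(escrow_schedule).
So O(escrow_schedule) holds — escrow_schedule is obligatory. None of the other listed options is made obligatory by any chain of premises.

escrow_schedule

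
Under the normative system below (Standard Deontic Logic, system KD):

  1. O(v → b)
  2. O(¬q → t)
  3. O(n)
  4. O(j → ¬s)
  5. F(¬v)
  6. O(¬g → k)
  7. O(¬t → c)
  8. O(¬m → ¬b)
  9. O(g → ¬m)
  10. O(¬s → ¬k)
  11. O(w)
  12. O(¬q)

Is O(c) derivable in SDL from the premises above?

No

Premise 7 is O(¬t → c), but O(¬t) is not derivable from the premises, so it does not yield O(c).
No other premise forces O(c). An ideal world satisfying every premise can still have c false, so O(c) is not derivable.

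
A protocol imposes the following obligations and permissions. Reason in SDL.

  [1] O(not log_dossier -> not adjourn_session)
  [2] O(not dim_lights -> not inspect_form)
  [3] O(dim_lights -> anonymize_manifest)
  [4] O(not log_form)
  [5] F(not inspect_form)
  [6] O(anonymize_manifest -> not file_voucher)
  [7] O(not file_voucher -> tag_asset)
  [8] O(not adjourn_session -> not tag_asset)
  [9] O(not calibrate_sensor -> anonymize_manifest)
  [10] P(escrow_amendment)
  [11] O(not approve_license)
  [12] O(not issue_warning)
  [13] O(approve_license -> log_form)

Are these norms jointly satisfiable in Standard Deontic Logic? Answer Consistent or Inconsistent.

Consistent

Premise 13 is O(approve_license -> log_form), but O(approve_license) is not derivable from the premises, so it does not yield O(log_form).
So O(log_form) is not derivable, and the apparent clash with O(not log_form) does not arise.
A world satisfying every obligation exists (e.g. adjourn_session=true, anonymize_manifest=true, approve_license=false, calibrate_sensor=false, dim_lights=true, escrow_amendment=false, file_voucher=false, inspect_form=true, issue_warning=false, log_dossier=true, log_form=false, tag_asset=true); no atom is both obligatory and forbidden, so the set is consistent.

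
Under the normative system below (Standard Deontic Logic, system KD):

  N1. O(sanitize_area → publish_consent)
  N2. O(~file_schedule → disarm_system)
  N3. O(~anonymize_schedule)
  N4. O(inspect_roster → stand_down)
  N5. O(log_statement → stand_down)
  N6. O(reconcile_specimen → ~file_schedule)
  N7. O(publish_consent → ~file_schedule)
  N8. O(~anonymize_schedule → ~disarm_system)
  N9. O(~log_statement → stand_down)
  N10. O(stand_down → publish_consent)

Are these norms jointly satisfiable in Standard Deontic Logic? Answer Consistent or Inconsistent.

Inconsistent

By case analysis on ~log_statement: premise 9 gives O(~log_statement → stand_down) and premise 5 gives O(log_statement → stand_down), so O(stand_down) either way.
Applying K to premise 10 (O(stand_down → publish_consent)) and O(stand_down) yields O(publish_consent).
Premise 7 is O(publish_consent → ~file_schedule); since O(publish_consent), deontic closure gives O(~file_schedule).
Premise 2 is O(~file_schedule → disarm_system); since O(~file_schedule), deontic closure gives O(disarm_system).
Premise 8, O(~anonymize_schedule → ~disarm_system), contraposes to O(disarm_system → anonymize_schedule); with O(disarm_system) we get O(anonymize_schedule).
Yet premise 3 states O(~anonymize_schedule).
We now have both O(anonymize_schedule) and O(~anonymize_schedule) — anonymize_schedule is simultaneously obligatory and forbidden, violating the D-axiom.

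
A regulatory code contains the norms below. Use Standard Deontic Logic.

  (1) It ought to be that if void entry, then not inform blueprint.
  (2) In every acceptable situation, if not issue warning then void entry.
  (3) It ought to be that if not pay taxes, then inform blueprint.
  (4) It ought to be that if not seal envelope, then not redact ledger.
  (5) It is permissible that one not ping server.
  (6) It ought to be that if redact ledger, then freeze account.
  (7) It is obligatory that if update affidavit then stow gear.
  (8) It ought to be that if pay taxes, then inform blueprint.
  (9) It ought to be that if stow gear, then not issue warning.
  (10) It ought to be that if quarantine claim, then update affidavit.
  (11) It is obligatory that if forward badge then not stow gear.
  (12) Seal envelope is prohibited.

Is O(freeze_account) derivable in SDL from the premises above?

No

Premise 6 is O(redact_ledger → freeze_account), but O(redact_ledger) is not derivable from the premises, so it does not yield O(freeze_account).
No other premise forces O(freeze_account). An ideal world satisfying every premise can still have freeze_account false, so O(freeze_account) is not derivable.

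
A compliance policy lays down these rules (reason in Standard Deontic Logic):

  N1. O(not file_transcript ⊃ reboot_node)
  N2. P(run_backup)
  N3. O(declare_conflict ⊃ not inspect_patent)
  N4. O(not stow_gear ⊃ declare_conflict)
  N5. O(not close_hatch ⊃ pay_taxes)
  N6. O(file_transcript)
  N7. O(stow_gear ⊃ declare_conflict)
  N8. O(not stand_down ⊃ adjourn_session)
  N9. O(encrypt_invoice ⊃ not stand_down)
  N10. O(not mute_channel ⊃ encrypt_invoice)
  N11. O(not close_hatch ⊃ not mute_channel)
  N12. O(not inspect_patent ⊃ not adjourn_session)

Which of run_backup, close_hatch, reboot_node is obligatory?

close_hatch

By case analysis on stow_gear: premise 7 gives O(stow_gear ⊃ declare_conflict) and premise 4 gives O(not stow_gear ⊃ declare_conflict), so O(declare_conflict) either way.
Applying K to premise 3 (O(declare_conflict ⊃ not inspect_patent)) and O(declare_conflict) yields O(not inspect_patent).
Applying K to premise 12 (O(not inspect_patent ⊃ not adjourn_session)) and O(not inspect_patent) yields O(not adjourn_session).
Premise 8, O(not stand_down ⊃ adjourn_session), contraposes to O(not adjourn_session ⊃ stand_down); with O(not adjourn_session) we get O(stand_down).
Premise 9, O(encrypt_invoice ⊃ not stand_down), contraposes to O(stand_down ⊃ not encrypt_invoice); with O(stand_down) we get O(not encrypt_invoice).
Premise 10, O(not mute_channel ⊃ encrypt_invoice), contraposes to O(not encrypt_invoice ⊃ mute_channel); with O(not encrypt_invoice) we get O(mute_channel).
The contrapositive of premise 11 (O(not close_hatch ⊃ not mute_channel)) is O(mute_channel ⊃ close_hatch), and O(mute_channel) is already established, so O(close_hatch).
So O(close_hatch) holds — close_hatch is obligatory. None of the other listed options is made obligatory by any chain of premises.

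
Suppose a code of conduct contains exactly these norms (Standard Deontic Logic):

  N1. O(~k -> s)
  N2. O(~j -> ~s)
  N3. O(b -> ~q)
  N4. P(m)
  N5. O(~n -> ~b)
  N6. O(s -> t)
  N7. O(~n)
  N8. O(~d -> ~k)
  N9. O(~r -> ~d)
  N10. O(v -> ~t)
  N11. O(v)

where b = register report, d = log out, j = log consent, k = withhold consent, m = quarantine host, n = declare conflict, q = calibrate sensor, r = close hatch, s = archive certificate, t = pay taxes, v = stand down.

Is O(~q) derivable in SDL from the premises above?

Premise 3 is O(b -> ~q), but O(b) is not derivable from the premises, so it does not yield O(~q).
No other premise forces O(~q). An ideal world satisfying every premise can still have ~q false, so O(~q) is not derivable.

No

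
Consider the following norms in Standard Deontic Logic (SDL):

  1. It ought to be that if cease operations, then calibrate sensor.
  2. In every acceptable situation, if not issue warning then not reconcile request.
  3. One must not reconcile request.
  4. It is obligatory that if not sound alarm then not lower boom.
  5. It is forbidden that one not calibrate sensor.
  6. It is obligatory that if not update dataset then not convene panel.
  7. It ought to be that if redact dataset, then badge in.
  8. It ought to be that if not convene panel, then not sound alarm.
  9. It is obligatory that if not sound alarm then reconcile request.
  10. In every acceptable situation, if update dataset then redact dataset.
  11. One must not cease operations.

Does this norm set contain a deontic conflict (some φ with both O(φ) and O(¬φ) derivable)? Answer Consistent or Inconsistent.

Premise 1 is O(cease_operations → calibrate_sensor); even if O(calibrate_sensor) held, inferring O(cease_operations) would be affirming the consequent — invalid.
So O(cease_operations) is not derivable, and the apparent clash with O(¬cease_operations) does not arise.
A world satisfying every obligation exists (e.g. badge_in=true, calibrate_sensor=true, cease_operations=false, convene_panel=true, issue_warning=false, lower_boom=false, reconcile_request=false, redact_dataset=true, sound_alarm=true, update_dataset=true); no atom is both obligatory and forbidden, so the set is consistent.

Consistent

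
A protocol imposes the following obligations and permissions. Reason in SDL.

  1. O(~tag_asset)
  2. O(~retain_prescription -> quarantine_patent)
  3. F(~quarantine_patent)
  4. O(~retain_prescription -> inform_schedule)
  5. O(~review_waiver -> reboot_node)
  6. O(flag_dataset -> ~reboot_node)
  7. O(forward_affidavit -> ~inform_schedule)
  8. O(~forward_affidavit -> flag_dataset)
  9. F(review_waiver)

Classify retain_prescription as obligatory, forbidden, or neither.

Premise 9, F(review_waiver), is equivalent to O(~review_waiver).
Premise 5 is O(~review_waiver -> reboot_node); since O(~review_waiver), deontic closure gives O(reboot_node).
Premise 6, O(flag_dataset -> ~reboot_node), contraposes to O(reboot_node -> ~flag_dataset); with O(reboot_node) we get O(~flag_dataset).
The contrapositive of premise 8 (O(~forward_affidavit -> flag_dataset)) is O(~flag_dataset -> forward_affidavit), and O(~flag_dataset) is already established, so O(forward_affidavit).
Premise 7 is O(forward_affidavit -> ~inform_schedule); since O(forward_affidavit), deontic closure gives O(~inform_schedule).
The contrapositive of premise 4 (O(~retain_prescription -> inform_schedule)) is O(~inform_schedule -> retain_prescription), and O(~inform_schedule) is already established, so O(retain_prescription).
Premises 1, 2, 3 do not contribute to this derivation.
Hence retain_prescription is obligatory.

Obligatory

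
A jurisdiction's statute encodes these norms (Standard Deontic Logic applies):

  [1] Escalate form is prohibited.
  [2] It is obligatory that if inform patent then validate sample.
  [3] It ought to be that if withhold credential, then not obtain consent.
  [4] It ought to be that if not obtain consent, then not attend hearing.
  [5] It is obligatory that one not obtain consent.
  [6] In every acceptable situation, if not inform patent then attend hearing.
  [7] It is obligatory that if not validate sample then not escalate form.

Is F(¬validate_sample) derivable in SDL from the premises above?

Premise 5 states O(¬obtain_consent) outright.
With premise 4, O(¬obtain_consent → ¬attend_hearing), the K-axiom yields O(¬attend_hearing).
Premise 6, O(¬inform_patent → attend_hearing), contraposes to O(¬attend_hearing → inform_patent); with O(¬attend_hearing) we get O(inform_patent).
Premise 2 is O(inform_patent → validate_sample); since O(inform_patent), deontic closure gives O(validate_sample).
Premises 1, 3, 7 do not contribute to this derivation.
So O(validate_sample) holds, i.e. F(¬validate_sample). The claim follows.

Yes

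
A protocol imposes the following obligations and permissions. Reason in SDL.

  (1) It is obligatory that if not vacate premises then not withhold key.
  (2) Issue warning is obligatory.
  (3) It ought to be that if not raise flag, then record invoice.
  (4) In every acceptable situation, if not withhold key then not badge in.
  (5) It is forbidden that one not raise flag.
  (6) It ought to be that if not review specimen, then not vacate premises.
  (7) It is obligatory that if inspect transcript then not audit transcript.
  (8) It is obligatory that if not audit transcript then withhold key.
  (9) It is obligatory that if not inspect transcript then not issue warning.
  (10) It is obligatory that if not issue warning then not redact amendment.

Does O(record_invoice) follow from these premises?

No

Premise 3 is O(¬raise_flag → record_invoice), but O(¬raise_flag) is not derivable from the premises, so it does not yield O(record_invoice).
No other premise forces O(record_invoice). An ideal world satisfying every premise can still have record_invoice false, so O(record_invoice) is not derivable.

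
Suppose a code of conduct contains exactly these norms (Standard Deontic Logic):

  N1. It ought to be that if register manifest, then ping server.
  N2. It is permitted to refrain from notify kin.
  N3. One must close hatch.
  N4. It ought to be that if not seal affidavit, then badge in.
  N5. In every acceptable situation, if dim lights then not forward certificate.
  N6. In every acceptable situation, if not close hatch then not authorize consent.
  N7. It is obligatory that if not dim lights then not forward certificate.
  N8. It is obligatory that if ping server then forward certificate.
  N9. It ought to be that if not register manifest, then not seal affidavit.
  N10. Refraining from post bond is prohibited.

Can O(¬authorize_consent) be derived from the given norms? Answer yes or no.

No

Premise 6 is O(¬close_hatch → ¬authorize_consent), but O(¬close_hatch) is not derivable from the premises, so it does not yield O(¬authorize_consent).
No other premise forces O(¬authorize_consent). An ideal world satisfying every premise can still have ¬authorize_consent false, so O(¬authorize_consent) is not derivable.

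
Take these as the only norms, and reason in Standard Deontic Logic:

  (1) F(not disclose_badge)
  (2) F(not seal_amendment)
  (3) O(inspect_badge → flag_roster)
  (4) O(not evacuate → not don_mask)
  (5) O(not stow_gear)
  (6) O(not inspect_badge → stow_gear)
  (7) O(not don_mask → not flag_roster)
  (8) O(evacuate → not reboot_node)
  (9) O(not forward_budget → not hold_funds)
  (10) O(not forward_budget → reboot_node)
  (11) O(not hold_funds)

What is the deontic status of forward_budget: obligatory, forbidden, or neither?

Premise 5 gives O(not stow_gear).
Premise 6, O(not inspect_badge → stow_gear), contraposes to O(not stow_gear → inspect_badge); with O(not stow_gear) we get O(inspect_badge).
With premise 3, O(inspect_badge → flag_roster), the K-axiom yields O(flag_roster).
The contrapositive of premise 7 (O(not don_mask → not flag_roster)) is O(flag_roster → don_mask), and O(flag_roster) is already established, so O(don_mask).
The contrapositive of premise 4 (O(not evacuate → not don_mask)) is O(don_mask → evacuate), and O(don_mask) is already established, so O(evacuate).
Premise 8 is O(evacuate → not reboot_node); since O(evacuate), deontic closure gives O(not reboot_node).
Premise 10 is O(not forward_budget → reboot_node); contrapositively O(not reboot_node → forward_budget). Since O(not reboot_node) holds, K gives O(forward_budget).
Premises 1, 2, 9, 11 do not contribute to this derivation.
Hence forward_budget is obligatory.

Obligatory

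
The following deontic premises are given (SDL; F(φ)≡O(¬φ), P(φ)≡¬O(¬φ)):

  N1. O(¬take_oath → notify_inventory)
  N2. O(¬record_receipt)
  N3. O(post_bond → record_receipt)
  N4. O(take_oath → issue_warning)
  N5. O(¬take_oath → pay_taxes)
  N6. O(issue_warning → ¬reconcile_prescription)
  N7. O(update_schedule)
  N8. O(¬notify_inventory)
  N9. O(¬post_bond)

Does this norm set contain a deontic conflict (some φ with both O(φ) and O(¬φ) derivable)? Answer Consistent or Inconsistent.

Consistent

Premise 3 is O(post_bond → record_receipt), but O(post_bond) is not derivable from the premises, so it does not yield O(record_receipt).
So O(record_receipt) is not derivable, and the apparent clash with O(¬record_receipt) does not arise.
A world satisfying every obligation exists (e.g. issue_warning=true, notify_inventory=false, pay_taxes=false, post_bond=false, reconcile_prescription=false, record_receipt=false, take_oath=true, update_schedule=true); no atom is both obligatory and forbidden, so the set is consistent.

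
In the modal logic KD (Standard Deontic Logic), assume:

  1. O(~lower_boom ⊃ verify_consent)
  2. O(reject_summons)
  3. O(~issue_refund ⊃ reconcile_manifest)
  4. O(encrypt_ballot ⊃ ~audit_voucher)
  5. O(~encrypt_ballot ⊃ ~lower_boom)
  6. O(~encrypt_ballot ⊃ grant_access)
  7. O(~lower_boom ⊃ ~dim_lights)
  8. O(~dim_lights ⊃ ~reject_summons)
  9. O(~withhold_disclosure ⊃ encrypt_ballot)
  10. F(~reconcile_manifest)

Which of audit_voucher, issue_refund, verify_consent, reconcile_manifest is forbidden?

audit_voucher

Premise 2 gives O(reject_summons).
Premise 8 is O(~dim_lights ⊃ ~reject_summons); contrapositively O(reject_summons ⊃ dim_lights). Since O(reject_summons) holds, K gives O(dim_lights).
Premise 7, O(~lower_boom ⊃ ~dim_lights), contraposes to O(dim_lights ⊃ lower_boom); with O(dim_lights) we get O(lower_boom).
The contrapositive of premise 5 (O(~encrypt_ballot ⊃ ~lower_boom)) is O(lower_boom ⊃ encrypt_ballot), and O(lower_boom) is already established, so O(encrypt_ballot).
With premise 4, O(encrypt_ballot ⊃ ~audit_voucher), the K-axiom yields O(~audit_voucher).
So O(~audit_voucher) holds, i.e. audit_voucher is forbidden. None of the other listed options is forbidden under the premises.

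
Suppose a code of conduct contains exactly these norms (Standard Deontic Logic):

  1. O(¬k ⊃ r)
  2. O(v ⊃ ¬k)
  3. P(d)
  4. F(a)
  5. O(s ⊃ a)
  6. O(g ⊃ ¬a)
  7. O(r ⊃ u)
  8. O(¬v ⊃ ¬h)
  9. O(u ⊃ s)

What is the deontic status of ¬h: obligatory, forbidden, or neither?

Obligatory

Premise 4, F(a), is equivalent to O(¬a).
The contrapositive of premise 5 (O(s ⊃ a)) is O(¬a ⊃ ¬s), and O(¬a) is already established, so O(¬s).
The contrapositive of premise 9 (O(u ⊃ s)) is O(¬s ⊃ ¬u), and O(¬s) is already established, so O(¬u).
Premise 7 is O(r ⊃ u); contrapositively O(¬u ⊃ ¬r). Since O(¬u) holds, K gives O(¬r).
Premise 1, O(¬k ⊃ r), contraposes to O(¬r ⊃ k); with O(¬r) we get O(k).
Premise 2, O(v ⊃ ¬k), contraposes to O(k ⊃ ¬v); with O(k) we get O(¬v).
Premise 8 is O(¬v ⊃ ¬h); since O(¬v), deontic closure gives O(¬h).
Premises 3, 6 do not contribute to this derivation.
Hence ¬h is obligatory.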